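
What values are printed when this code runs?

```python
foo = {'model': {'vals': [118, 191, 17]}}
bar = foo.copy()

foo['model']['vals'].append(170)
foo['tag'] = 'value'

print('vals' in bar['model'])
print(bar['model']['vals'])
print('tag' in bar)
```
True
[118, 191, 17, 170]
False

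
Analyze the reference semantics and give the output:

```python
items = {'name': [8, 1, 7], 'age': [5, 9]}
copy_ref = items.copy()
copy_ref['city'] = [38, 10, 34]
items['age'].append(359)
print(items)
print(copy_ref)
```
{'name': [8, 1, 7], 'age': [5, 9, 359]}
{'name': [8, 1, 7], 'age': [5, 9, 359], 'city': [38, 10, 34]}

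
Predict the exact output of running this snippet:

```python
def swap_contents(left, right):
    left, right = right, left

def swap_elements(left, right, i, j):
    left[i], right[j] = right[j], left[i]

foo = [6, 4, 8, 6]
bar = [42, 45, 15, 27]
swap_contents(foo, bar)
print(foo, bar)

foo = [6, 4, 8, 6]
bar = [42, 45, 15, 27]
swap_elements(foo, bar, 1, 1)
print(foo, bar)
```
[6, 4, 8, 6] [42, 45, 15, 27]
[6, 45, 8, 6] [42, 4, 15, 27]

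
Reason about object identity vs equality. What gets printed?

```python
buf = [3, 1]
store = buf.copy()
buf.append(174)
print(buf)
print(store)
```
[3, 1, 174]
[3, 1]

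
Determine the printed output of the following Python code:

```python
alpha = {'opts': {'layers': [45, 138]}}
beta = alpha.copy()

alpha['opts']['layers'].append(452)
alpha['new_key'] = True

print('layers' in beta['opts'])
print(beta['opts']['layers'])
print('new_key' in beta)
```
True
[45, 138, 452]
False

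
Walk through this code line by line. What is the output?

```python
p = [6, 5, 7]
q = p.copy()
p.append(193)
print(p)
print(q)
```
[6, 5, 7, 193]
[6, 5, 7]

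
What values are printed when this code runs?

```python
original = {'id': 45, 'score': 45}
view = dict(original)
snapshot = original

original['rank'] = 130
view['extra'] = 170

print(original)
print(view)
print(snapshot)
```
{'id': 45, 'score': 45, 'rank': 130}
{'id': 45, 'score': 45, 'extra': 170}
{'id': 45, 'score': 45, 'rank': 130}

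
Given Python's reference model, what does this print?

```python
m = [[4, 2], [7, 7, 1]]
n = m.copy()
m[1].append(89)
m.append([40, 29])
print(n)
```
[[4, 2], [7, 7, 1, 89]]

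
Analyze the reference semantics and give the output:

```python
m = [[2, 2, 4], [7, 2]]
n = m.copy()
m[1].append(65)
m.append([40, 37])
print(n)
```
[[2, 2, 4], [7, 2, 65]]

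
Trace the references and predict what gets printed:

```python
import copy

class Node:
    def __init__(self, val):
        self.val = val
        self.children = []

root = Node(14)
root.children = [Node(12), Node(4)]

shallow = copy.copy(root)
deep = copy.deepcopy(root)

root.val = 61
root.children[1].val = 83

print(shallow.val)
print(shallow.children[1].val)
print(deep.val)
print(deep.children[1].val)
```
14
83
14
4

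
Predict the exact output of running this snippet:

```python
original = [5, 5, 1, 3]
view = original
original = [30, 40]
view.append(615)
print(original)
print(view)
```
[30, 40]
[5, 5, 1, 3, 615]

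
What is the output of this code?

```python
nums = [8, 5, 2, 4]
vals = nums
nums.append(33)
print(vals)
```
[8, 5, 2, 4, 33]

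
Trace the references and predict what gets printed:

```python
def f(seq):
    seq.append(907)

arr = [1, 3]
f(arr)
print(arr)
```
[1, 3, 907]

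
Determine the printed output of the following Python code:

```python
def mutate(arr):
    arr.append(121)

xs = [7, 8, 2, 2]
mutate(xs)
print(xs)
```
[7, 8, 2, 2, 121]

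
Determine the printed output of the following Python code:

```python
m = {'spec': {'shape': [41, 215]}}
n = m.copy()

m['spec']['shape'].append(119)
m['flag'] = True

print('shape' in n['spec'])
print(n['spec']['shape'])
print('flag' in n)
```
True
[41, 215, 119]
False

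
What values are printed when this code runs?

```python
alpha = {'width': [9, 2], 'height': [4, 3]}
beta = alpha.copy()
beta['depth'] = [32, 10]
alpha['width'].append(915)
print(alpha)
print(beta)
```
{'width': [9, 2, 915], 'height': [4, 3]}
{'width': [9, 2, 915], 'height': [4, 3], 'depth': [32, 10]}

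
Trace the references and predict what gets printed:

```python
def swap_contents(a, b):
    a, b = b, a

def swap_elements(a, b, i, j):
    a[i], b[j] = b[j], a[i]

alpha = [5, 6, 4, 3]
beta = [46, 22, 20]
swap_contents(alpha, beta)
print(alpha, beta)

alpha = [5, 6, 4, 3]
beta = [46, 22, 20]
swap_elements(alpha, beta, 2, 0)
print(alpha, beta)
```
[5, 6, 4, 3] [46, 22, 20]
[5, 6, 46, 3] [4, 22, 20]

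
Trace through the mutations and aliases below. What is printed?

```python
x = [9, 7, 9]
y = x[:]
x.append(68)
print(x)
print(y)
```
[9, 7, 9, 68]
[9, 7, 9]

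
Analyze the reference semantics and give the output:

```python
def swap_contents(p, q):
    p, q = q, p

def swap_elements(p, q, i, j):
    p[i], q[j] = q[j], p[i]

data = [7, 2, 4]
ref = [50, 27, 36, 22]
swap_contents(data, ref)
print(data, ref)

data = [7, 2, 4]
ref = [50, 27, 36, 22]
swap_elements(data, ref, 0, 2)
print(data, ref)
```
[7, 2, 4] [50, 27, 36, 22]
[36, 2, 4] [50, 27, 7, 22]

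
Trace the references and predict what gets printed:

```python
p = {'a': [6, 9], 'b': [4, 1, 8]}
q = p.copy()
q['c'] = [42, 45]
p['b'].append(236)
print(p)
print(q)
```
{'a': [6, 9], 'b': [4, 1, 8, 236]}
{'a': [6, 9], 'b': [4, 1, 8, 236], 'c': [42, 45]}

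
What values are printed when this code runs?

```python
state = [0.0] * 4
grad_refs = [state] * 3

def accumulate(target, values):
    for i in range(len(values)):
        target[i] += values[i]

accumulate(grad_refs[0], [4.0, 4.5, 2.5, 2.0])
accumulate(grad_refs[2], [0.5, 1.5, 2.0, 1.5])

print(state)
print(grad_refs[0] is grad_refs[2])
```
[4.5, 6.0, 4.5, 3.5]
True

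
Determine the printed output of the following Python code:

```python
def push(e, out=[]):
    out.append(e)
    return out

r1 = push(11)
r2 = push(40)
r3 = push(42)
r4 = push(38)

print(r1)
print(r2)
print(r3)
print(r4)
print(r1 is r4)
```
[11, 40, 42, 38]
[11, 40, 42, 38]
[11, 40, 42, 38]
[11, 40, 42, 38]
True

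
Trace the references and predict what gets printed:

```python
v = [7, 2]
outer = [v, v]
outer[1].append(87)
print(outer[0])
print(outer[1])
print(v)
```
[7, 2, 87]
[7, 2, 87]
[7, 2, 87]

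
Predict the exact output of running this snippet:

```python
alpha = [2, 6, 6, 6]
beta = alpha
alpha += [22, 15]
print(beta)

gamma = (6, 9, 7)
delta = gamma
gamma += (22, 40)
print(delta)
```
[2, 6, 6, 6, 22, 15]
(6, 9, 7)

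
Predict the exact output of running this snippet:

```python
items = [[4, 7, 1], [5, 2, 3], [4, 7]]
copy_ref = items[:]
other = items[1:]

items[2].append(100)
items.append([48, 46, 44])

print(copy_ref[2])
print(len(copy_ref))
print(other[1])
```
[4, 7, 100]
3
[4, 7, 100]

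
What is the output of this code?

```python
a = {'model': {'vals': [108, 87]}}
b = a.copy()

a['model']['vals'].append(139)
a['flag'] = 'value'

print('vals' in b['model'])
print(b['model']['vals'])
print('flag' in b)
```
True
[108, 87, 139]
False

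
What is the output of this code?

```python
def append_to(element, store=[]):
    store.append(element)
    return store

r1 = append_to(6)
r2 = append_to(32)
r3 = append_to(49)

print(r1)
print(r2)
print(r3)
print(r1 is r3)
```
[6, 32, 49]
[6, 32, 49]
[6, 32, 49]
True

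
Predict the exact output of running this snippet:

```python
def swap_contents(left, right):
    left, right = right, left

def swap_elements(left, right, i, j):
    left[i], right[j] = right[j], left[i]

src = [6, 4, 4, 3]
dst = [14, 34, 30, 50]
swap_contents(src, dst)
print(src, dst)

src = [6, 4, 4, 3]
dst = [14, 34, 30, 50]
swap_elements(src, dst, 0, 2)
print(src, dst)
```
[6, 4, 4, 3] [14, 34, 30, 50]
[30, 4, 4, 3] [14, 34, 6, 50]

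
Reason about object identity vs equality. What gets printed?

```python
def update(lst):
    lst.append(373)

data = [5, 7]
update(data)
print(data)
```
[5, 7, 373]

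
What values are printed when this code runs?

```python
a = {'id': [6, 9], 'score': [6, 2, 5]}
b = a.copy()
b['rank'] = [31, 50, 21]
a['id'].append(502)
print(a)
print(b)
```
{'id': [6, 9, 502], 'score': [6, 2, 5]}
{'id': [6, 9, 502], 'score': [6, 2, 5], 'rank': [31, 50, 21]}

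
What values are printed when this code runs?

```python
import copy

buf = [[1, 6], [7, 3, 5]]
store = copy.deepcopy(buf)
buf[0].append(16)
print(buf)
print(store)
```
[[1, 6, 16], [7, 3, 5]]
[[1, 6], [7, 3, 5]]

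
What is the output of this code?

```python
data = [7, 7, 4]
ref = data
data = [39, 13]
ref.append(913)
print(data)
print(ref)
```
[39, 13]
[7, 7, 4, 913]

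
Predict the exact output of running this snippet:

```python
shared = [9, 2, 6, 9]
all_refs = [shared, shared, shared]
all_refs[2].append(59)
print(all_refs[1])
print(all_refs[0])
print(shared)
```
[9, 2, 6, 9, 59]
[9, 2, 6, 9, 59]
[9, 2, 6, 9, 59]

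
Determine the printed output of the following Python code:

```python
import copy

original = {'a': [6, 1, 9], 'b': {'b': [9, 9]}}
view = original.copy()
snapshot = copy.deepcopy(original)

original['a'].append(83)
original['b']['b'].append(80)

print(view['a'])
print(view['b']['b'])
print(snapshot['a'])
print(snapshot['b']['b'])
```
[6, 1, 9, 83]
[9, 9, 80]
[6, 1, 9]
[9, 9]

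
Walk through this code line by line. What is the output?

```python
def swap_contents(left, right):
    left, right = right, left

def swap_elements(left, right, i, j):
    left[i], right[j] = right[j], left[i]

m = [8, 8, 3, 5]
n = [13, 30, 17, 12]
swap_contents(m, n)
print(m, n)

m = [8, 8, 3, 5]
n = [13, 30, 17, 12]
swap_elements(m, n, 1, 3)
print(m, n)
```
[8, 8, 3, 5] [13, 30, 17, 12]
[8, 12, 3, 5] [13, 30, 17, 8]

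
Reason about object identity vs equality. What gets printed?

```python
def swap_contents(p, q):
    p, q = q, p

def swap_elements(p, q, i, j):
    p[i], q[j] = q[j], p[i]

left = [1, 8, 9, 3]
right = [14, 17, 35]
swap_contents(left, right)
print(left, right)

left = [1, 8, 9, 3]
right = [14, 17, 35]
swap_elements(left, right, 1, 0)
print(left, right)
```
[1, 8, 9, 3] [14, 17, 35]
[1, 14, 9, 3] [8, 17, 35]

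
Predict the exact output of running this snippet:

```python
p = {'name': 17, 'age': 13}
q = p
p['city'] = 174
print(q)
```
{'name': 17, 'age': 13, 'city': 174}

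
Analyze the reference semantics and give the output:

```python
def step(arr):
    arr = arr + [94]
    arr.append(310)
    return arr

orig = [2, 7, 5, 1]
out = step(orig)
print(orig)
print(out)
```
[2, 7, 5, 1]
[2, 7, 5, 1, 94, 310]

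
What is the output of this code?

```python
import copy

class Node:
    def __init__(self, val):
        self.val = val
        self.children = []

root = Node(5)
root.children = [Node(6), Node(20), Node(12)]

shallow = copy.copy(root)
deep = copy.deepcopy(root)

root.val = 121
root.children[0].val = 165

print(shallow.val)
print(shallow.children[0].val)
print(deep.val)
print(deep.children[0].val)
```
5
165
5
6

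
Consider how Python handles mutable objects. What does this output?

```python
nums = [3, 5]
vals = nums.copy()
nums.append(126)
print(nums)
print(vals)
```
[3, 5, 126]
[3, 5]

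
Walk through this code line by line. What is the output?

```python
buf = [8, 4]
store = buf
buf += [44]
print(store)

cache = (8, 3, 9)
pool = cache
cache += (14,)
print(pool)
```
[8, 4, 44]
(8, 3, 9)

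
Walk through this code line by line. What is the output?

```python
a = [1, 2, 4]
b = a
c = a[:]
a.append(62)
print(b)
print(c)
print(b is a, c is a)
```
[1, 2, 4, 62]
[1, 2, 4]
True False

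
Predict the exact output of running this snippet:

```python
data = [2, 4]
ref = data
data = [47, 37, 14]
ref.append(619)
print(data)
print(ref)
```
[47, 37, 14]
[2, 4, 619]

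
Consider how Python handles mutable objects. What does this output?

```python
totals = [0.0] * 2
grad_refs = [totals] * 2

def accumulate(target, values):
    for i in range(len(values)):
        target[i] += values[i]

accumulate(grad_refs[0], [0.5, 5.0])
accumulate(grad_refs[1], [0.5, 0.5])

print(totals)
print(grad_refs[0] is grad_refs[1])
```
[1.0, 5.5]
True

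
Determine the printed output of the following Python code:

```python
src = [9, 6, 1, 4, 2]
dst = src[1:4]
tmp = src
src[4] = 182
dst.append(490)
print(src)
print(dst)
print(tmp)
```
[9, 6, 1, 4, 182]
[6, 1, 4, 490]
[9, 6, 1, 4, 182]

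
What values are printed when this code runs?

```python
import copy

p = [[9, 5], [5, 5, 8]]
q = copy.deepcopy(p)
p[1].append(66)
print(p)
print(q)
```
[[9, 5], [5, 5, 8, 66]]
[[9, 5], [5, 5, 8]]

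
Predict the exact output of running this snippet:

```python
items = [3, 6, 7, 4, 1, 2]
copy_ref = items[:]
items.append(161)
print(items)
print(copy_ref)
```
[3, 6, 7, 4, 1, 2, 161]
[3, 6, 7, 4, 1, 2]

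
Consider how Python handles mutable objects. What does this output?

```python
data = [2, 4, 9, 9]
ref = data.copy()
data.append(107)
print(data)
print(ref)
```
[2, 4, 9, 9, 107]
[2, 4, 9, 9]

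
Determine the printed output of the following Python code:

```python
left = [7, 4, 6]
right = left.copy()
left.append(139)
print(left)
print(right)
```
[7, 4, 6, 139]
[7, 4, 6]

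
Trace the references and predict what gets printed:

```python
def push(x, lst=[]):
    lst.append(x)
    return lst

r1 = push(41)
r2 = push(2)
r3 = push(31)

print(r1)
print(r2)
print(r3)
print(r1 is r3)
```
[41, 2, 31]
[41, 2, 31]
[41, 2, 31]
True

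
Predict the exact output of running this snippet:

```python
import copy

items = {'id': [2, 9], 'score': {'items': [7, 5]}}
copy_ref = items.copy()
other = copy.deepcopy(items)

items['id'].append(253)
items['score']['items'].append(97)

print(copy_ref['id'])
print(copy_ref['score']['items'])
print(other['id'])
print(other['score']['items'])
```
[2, 9, 253]
[7, 5, 97]
[2, 9]
[7, 5]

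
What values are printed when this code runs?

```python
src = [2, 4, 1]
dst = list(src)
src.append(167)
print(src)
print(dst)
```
[2, 4, 1, 167]
[2, 4, 1]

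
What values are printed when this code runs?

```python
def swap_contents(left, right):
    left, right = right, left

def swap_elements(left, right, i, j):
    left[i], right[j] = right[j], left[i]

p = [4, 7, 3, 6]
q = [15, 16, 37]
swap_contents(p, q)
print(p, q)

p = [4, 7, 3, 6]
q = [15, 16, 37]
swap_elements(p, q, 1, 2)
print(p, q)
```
[4, 7, 3, 6] [15, 16, 37]
[4, 37, 3, 6] [15, 16, 7]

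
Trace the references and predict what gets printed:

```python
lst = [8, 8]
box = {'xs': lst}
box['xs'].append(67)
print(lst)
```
[8, 8, 67]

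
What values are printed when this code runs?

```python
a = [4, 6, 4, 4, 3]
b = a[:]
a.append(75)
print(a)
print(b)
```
[4, 6, 4, 4, 3, 75]
[4, 6, 4, 4, 3]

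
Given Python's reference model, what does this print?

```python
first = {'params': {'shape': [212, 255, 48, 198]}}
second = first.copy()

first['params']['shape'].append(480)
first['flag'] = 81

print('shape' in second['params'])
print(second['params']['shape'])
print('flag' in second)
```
True
[212, 255, 48, 198, 480]
False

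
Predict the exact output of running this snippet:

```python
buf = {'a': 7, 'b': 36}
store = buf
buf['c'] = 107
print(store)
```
{'a': 7, 'b': 36, 'c': 107}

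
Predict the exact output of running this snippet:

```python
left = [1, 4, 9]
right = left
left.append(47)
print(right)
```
[1, 4, 9, 47]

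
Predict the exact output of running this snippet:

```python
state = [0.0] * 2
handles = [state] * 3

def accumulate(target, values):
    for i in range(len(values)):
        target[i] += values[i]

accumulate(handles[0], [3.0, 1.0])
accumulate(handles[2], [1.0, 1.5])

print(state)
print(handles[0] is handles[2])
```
[4.0, 2.5]
True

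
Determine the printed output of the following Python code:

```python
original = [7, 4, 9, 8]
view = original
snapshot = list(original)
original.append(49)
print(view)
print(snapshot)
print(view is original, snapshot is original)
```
[7, 4, 9, 8, 49]
[7, 4, 9, 8]
True False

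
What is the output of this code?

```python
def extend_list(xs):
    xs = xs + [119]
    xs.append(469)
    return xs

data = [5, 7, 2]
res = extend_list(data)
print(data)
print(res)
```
[5, 7, 2]
[5, 7, 2, 119, 469]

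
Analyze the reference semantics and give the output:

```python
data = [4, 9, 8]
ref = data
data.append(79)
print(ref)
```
[4, 9, 8, 79]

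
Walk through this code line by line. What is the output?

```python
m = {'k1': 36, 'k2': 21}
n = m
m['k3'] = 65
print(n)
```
{'k1': 36, 'k2': 21, 'k3': 65}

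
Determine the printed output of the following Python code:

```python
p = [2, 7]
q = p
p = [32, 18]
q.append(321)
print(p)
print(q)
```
[32, 18]
[2, 7, 321]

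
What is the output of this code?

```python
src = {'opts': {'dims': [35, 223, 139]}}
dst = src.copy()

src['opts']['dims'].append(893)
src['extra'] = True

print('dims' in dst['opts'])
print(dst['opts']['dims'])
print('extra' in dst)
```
True
[35, 223, 139, 893]
False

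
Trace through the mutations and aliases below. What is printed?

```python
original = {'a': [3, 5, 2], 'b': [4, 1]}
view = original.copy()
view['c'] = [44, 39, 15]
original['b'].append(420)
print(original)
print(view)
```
{'a': [3, 5, 2], 'b': [4, 1, 420]}
{'a': [3, 5, 2], 'b': [4, 1, 420], 'c': [44, 39, 15]}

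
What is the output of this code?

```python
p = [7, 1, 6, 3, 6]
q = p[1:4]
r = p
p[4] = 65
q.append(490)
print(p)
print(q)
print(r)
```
[7, 1, 6, 3, 65]
[1, 6, 3, 490]
[7, 1, 6, 3, 65]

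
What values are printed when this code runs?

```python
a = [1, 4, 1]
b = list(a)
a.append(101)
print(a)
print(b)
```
[1, 4, 1, 101]
[1, 4, 1]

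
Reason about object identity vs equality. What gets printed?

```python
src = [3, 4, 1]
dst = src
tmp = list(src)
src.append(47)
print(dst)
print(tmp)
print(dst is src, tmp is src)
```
[3, 4, 1, 47]
[3, 4, 1]
True False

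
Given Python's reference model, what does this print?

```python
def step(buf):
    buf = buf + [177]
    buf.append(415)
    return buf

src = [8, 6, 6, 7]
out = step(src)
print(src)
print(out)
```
[8, 6, 6, 7]
[8, 6, 6, 7, 177, 415]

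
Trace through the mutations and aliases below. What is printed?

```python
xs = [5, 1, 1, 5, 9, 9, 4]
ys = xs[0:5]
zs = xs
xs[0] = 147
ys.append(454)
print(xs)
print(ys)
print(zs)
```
[147, 1, 1, 5, 9, 9, 4]
[5, 1, 1, 5, 9, 454]
[147, 1, 1, 5, 9, 9, 4]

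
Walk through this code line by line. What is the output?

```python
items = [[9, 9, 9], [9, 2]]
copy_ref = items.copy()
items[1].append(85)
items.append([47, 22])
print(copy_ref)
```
[[9, 9, 9], [9, 2, 85]]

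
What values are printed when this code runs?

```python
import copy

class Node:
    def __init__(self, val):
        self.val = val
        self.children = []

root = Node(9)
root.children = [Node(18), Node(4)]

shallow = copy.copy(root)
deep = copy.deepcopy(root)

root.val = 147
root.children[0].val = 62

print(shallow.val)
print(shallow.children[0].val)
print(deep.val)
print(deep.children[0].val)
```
9
62
9
18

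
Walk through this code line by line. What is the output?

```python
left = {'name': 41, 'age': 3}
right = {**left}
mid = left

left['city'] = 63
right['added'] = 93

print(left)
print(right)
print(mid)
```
{'name': 41, 'age': 3, 'city': 63}
{'name': 41, 'age': 3, 'added': 93}
{'name': 41, 'age': 3, 'city': 63}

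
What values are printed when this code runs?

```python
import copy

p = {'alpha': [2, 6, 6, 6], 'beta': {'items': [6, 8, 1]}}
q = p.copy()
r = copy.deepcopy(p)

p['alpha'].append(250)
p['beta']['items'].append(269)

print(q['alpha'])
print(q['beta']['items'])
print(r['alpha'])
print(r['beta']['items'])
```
[2, 6, 6, 6, 250]
[6, 8, 1, 269]
[2, 6, 6, 6]
[6, 8, 1]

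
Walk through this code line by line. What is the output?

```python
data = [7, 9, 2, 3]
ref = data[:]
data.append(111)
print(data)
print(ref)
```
[7, 9, 2, 3, 111]
[7, 9, 2, 3]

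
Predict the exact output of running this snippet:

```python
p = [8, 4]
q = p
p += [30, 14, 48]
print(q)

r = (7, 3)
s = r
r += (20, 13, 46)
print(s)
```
[8, 4, 30, 14, 48]
(7, 3)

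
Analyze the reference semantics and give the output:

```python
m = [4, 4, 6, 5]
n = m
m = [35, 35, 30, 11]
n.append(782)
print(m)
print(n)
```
[35, 35, 30, 11]
[4, 4, 6, 5, 782]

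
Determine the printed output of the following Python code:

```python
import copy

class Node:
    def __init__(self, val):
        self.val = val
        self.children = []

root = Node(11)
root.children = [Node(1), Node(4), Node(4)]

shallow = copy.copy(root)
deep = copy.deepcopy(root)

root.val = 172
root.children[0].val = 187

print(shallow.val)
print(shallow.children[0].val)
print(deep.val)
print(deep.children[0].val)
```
11
187
11
1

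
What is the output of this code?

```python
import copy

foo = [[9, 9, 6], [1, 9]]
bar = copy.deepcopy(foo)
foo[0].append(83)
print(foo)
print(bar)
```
[[9, 9, 6, 83], [1, 9]]
[[9, 9, 6], [1, 9]]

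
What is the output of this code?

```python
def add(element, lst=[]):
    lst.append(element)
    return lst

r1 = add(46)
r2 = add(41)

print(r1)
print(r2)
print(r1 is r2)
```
[46, 41]
[46, 41]
True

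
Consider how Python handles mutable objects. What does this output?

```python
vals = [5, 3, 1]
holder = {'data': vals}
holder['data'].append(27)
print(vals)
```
[5, 3, 1, 27]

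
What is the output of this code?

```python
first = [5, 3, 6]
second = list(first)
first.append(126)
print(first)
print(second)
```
[5, 3, 6, 126]
[5, 3, 6]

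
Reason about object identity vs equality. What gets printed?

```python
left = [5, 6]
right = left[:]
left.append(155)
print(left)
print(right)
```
[5, 6, 155]
[5, 6]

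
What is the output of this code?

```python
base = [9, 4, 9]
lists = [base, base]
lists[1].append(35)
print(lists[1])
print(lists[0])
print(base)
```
[9, 4, 9, 35]
[9, 4, 9, 35]
[9, 4, 9, 35]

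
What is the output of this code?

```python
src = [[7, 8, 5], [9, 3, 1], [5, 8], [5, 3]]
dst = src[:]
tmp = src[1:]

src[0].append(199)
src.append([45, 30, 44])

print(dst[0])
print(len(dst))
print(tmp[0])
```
[7, 8, 5, 199]
4
[9, 3, 1]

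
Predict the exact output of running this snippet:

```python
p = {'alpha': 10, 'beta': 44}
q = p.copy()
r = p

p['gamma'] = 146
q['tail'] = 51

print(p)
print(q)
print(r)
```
{'alpha': 10, 'beta': 44, 'gamma': 146}
{'alpha': 10, 'beta': 44, 'tail': 51}
{'alpha': 10, 'beta': 44, 'gamma': 146}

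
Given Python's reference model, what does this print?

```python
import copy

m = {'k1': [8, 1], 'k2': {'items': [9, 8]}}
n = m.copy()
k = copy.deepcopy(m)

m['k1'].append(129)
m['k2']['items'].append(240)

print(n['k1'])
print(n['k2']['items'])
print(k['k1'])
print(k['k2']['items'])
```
[8, 1, 129]
[9, 8, 240]
[8, 1]
[9, 8]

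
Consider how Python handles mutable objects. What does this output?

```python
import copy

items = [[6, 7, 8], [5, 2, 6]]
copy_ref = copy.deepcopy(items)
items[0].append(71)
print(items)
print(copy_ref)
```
[[6, 7, 8, 71], [5, 2, 6]]
[[6, 7, 8], [5, 2, 6]]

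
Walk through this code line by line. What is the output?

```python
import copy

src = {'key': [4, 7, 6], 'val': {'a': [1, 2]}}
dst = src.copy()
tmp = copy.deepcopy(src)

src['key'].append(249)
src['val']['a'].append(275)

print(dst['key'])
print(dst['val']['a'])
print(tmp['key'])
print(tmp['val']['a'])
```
[4, 7, 6, 249]
[1, 2, 275]
[4, 7, 6]
[1, 2]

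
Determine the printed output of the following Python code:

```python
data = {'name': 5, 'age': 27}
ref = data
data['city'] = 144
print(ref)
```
{'name': 5, 'age': 27, 'city': 144}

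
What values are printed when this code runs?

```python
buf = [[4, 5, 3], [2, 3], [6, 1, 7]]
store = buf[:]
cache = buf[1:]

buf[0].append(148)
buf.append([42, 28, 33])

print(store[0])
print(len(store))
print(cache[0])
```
[4, 5, 3, 148]
3
[2, 3]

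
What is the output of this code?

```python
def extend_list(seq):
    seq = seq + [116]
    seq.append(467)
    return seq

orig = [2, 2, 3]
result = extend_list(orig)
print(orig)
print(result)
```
[2, 2, 3]
[2, 2, 3, 116, 467]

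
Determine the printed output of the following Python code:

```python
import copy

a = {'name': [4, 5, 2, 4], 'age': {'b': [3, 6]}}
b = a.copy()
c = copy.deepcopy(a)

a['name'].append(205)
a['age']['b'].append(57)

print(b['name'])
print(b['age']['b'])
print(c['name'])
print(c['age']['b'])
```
[4, 5, 2, 4, 205]
[3, 6, 57]
[4, 5, 2, 4]
[3, 6]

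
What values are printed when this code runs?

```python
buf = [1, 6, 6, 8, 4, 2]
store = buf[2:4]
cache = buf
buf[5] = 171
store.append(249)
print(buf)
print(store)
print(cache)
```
[1, 6, 6, 8, 4, 171]
[6, 8, 249]
[1, 6, 6, 8, 4, 171]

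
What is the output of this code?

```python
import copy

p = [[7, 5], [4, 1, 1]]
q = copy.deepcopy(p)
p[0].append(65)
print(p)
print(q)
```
[[7, 5, 65], [4, 1, 1]]
[[7, 5], [4, 1, 1]]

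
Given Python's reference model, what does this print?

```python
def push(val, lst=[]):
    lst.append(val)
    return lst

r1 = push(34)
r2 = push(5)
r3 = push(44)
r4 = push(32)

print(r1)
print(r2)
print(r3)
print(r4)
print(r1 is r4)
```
[34, 5, 44, 32]
[34, 5, 44, 32]
[34, 5, 44, 32]
[34, 5, 44, 32]
True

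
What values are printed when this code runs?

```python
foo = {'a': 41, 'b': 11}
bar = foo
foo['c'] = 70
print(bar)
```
{'a': 41, 'b': 11, 'c': 70}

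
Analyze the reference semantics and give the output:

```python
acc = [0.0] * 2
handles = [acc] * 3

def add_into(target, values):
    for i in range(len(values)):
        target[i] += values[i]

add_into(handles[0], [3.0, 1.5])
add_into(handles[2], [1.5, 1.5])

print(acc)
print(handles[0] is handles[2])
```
[4.5, 3.0]
True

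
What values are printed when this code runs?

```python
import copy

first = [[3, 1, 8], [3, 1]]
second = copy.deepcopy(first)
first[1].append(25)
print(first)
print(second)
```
[[3, 1, 8], [3, 1, 25]]
[[3, 1, 8], [3, 1]]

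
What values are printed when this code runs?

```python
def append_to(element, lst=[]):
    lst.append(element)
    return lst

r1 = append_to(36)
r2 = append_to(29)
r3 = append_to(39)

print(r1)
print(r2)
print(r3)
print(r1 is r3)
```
[36, 29, 39]
[36, 29, 39]
[36, 29, 39]
True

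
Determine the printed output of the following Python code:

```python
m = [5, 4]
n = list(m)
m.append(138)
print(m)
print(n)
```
[5, 4, 138]
[5, 4]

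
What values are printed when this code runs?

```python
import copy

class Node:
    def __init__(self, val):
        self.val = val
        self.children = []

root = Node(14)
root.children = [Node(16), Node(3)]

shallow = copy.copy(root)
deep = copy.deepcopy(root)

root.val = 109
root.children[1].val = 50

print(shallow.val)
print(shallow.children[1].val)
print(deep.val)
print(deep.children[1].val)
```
14
50
14
3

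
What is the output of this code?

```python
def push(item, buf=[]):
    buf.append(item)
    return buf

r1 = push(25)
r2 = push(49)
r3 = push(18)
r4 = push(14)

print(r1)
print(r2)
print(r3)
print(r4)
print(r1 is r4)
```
[25, 49, 18, 14]
[25, 49, 18, 14]
[25, 49, 18, 14]
[25, 49, 18, 14]
True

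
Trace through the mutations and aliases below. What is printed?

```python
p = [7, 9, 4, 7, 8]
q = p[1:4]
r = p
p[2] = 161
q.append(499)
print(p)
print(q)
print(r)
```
[7, 9, 161, 7, 8]
[9, 4, 7, 499]
[7, 9, 161, 7, 8]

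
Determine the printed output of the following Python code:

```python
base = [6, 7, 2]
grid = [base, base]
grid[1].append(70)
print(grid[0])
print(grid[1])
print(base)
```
[6, 7, 2, 70]
[6, 7, 2, 70]
[6, 7, 2, 70]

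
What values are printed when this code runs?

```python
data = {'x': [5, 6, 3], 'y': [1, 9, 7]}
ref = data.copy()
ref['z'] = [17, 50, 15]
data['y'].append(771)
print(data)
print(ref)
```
{'x': [5, 6, 3], 'y': [1, 9, 7, 771]}
{'x': [5, 6, 3], 'y': [1, 9, 7, 771], 'z': [17, 50, 15]}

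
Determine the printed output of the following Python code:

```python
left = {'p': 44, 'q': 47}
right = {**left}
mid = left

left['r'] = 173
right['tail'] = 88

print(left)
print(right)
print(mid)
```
{'p': 44, 'q': 47, 'r': 173}
{'p': 44, 'q': 47, 'tail': 88}
{'p': 44, 'q': 47, 'r': 173}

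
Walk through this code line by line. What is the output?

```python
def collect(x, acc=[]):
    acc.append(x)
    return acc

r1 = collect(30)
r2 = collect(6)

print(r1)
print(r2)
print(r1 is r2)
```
[30, 6]
[30, 6]
True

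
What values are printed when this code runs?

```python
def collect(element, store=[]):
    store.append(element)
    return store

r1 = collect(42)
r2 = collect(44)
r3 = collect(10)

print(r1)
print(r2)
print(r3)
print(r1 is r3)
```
[42, 44, 10]
[42, 44, 10]
[42, 44, 10]
True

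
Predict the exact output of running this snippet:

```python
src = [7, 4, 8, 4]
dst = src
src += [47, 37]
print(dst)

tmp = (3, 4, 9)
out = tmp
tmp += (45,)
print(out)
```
[7, 4, 8, 4, 47, 37]
(3, 4, 9)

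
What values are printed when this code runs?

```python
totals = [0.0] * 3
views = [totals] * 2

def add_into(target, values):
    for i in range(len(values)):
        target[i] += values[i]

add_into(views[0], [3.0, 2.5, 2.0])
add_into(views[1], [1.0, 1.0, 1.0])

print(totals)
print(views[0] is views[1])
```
[4.0, 3.5, 3.0]
True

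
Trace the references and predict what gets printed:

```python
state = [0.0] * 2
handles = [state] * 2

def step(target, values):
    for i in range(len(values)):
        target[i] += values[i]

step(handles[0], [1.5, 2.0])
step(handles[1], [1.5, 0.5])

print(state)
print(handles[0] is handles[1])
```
[3.0, 2.5]
True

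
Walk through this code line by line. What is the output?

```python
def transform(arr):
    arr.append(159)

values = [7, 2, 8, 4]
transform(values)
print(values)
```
[7, 2, 8, 4, 159]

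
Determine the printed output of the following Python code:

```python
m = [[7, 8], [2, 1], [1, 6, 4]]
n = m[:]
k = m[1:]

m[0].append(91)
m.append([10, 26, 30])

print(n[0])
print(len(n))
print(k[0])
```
[7, 8, 91]
3
[2, 1]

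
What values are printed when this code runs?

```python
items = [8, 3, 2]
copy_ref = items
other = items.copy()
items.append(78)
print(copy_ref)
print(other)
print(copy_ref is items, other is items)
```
[8, 3, 2, 78]
[8, 3, 2]
True False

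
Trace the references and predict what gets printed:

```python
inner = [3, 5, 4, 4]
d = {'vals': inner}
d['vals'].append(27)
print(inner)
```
[3, 5, 4, 4, 27]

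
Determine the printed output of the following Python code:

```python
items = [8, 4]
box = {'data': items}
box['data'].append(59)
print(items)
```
[8, 4, 59]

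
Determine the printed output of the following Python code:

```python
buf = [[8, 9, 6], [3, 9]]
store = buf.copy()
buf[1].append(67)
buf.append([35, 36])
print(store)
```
[[8, 9, 6], [3, 9, 67]]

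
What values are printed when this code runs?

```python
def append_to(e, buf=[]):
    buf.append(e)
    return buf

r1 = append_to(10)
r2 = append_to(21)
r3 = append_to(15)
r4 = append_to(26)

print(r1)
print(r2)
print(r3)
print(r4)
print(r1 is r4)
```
[10, 21, 15, 26]
[10, 21, 15, 26]
[10, 21, 15, 26]
[10, 21, 15, 26]
True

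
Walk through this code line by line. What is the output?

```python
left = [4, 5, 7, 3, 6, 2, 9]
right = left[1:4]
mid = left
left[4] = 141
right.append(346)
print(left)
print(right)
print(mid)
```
[4, 5, 7, 3, 141, 2, 9]
[5, 7, 3, 346]
[4, 5, 7, 3, 141, 2, 9]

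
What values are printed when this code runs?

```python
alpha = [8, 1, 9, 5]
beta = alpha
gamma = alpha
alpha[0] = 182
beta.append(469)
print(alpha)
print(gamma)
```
[182, 1, 9, 5, 469]
[182, 1, 9, 5, 469]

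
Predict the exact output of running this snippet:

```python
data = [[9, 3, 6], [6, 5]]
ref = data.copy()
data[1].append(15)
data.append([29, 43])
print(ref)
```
[[9, 3, 6], [6, 5, 15]]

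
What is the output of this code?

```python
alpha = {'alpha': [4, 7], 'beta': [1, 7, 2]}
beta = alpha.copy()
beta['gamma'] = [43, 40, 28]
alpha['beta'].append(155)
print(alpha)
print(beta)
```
{'alpha': [4, 7], 'beta': [1, 7, 2, 155]}
{'alpha': [4, 7], 'beta': [1, 7, 2, 155], 'gamma': [43, 40, 28]}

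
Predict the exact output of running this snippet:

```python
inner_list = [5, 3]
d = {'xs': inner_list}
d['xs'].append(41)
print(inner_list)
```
[5, 3, 41]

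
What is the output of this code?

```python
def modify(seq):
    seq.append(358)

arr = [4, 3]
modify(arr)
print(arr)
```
[4, 3, 358]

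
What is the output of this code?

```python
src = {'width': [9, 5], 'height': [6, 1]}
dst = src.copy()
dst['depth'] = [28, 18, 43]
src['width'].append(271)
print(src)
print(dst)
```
{'width': [9, 5, 271], 'height': [6, 1]}
{'width': [9, 5, 271], 'height': [6, 1], 'depth': [28, 18, 43]}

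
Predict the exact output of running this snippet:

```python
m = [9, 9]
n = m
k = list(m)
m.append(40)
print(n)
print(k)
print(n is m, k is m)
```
[9, 9, 40]
[9, 9]
True False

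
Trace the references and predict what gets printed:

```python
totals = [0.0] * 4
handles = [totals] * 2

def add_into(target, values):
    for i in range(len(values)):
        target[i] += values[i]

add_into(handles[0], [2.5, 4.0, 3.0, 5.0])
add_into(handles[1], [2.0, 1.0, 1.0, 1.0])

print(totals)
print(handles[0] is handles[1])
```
[4.5, 5.0, 4.0, 6.0]
True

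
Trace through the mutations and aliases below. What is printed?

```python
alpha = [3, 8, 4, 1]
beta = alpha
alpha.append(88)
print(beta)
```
[3, 8, 4, 1, 88]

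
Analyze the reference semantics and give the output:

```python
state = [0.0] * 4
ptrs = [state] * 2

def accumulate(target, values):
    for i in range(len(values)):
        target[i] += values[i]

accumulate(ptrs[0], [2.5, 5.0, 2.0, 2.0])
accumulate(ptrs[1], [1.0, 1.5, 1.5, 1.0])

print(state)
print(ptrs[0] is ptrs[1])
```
[3.5, 6.5, 3.5, 3.0]
True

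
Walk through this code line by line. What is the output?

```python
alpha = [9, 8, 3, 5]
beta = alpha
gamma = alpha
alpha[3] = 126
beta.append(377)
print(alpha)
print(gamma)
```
[9, 8, 3, 126, 377]
[9, 8, 3, 126, 377]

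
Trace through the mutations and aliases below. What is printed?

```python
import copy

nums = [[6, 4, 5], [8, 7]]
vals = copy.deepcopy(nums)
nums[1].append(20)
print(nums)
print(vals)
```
[[6, 4, 5], [8, 7, 20]]
[[6, 4, 5], [8, 7]]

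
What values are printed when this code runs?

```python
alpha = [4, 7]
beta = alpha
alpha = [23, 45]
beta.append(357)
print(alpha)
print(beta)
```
[23, 45]
[4, 7, 357]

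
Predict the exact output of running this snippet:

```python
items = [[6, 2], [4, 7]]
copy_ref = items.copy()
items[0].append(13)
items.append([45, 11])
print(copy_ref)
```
[[6, 2, 13], [4, 7]]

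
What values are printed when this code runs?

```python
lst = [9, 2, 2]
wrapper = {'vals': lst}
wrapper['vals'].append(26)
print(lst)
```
[9, 2, 2, 26]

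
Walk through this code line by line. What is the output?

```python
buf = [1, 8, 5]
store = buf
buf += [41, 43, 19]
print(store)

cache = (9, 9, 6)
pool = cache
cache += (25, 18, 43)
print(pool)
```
[1, 8, 5, 41, 43, 19]
(9, 9, 6)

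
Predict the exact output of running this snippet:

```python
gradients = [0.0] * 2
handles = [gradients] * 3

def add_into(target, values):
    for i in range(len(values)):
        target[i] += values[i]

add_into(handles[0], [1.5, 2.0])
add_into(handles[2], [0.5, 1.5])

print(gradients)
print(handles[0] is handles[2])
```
[2.0, 3.5]
True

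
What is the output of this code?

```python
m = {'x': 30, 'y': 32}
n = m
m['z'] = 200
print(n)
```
{'x': 30, 'y': 32, 'z': 200}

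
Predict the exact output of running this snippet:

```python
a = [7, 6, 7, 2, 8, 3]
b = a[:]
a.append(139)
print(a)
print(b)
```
[7, 6, 7, 2, 8, 3, 139]
[7, 6, 7, 2, 8, 3]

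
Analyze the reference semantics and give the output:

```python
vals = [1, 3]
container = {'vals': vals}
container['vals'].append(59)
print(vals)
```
[1, 3, 59]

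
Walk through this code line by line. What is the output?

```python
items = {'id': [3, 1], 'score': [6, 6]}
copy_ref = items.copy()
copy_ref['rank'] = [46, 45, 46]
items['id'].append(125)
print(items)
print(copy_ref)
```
{'id': [3, 1, 125], 'score': [6, 6]}
{'id': [3, 1, 125], 'score': [6, 6], 'rank': [46, 45, 46]}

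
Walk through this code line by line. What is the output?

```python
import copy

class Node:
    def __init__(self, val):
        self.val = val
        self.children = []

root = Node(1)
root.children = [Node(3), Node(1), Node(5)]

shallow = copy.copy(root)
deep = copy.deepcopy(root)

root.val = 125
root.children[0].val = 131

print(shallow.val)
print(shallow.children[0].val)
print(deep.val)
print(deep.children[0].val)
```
1
131
1
3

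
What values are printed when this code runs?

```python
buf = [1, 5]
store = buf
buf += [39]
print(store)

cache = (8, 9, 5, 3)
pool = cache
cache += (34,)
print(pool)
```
[1, 5, 39]
(8, 9, 5, 3)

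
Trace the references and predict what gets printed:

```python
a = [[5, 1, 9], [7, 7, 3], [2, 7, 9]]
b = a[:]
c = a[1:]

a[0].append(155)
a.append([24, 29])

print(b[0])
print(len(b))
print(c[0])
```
[5, 1, 9, 155]
3
[7, 7, 3]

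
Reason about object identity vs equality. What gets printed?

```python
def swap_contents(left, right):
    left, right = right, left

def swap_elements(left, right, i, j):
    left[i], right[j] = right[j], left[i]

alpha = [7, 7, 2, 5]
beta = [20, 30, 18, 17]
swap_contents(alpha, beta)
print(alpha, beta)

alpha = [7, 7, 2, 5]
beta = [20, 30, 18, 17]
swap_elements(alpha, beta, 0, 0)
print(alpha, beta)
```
[7, 7, 2, 5] [20, 30, 18, 17]
[20, 7, 2, 5] [7, 30, 18, 17]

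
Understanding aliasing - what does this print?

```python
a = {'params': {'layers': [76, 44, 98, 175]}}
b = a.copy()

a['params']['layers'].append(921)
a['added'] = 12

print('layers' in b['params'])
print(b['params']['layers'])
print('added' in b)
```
True
[76, 44, 98, 175, 921]
False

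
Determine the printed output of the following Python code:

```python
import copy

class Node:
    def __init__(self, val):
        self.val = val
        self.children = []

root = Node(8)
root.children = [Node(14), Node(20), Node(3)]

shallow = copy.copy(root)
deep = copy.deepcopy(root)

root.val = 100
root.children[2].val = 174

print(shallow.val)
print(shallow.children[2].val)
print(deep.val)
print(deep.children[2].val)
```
8
174
8
3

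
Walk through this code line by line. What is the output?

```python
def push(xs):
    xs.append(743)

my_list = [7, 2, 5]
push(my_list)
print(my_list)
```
[7, 2, 5, 743]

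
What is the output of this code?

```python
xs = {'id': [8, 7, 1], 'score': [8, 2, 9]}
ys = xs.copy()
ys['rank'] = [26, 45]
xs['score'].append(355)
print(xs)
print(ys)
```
{'id': [8, 7, 1], 'score': [8, 2, 9, 355]}
{'id': [8, 7, 1], 'score': [8, 2, 9, 355], 'rank': [26, 45]}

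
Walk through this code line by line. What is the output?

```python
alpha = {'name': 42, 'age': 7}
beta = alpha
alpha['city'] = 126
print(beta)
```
{'name': 42, 'age': 7, 'city': 126}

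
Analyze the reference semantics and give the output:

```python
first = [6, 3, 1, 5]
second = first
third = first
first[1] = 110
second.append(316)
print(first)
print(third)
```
[6, 110, 1, 5, 316]
[6, 110, 1, 5, 316]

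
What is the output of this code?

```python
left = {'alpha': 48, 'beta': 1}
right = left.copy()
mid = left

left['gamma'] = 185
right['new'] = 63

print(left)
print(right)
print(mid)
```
{'alpha': 48, 'beta': 1, 'gamma': 185}
{'alpha': 48, 'beta': 1, 'new': 63}
{'alpha': 48, 'beta': 1, 'gamma': 185}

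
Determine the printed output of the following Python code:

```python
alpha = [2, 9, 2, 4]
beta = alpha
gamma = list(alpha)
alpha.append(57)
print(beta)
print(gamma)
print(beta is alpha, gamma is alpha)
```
[2, 9, 2, 4, 57]
[2, 9, 2, 4]
True False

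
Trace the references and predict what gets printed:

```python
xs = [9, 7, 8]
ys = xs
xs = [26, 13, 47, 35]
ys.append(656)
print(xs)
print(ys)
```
[26, 13, 47, 35]
[9, 7, 8, 656]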